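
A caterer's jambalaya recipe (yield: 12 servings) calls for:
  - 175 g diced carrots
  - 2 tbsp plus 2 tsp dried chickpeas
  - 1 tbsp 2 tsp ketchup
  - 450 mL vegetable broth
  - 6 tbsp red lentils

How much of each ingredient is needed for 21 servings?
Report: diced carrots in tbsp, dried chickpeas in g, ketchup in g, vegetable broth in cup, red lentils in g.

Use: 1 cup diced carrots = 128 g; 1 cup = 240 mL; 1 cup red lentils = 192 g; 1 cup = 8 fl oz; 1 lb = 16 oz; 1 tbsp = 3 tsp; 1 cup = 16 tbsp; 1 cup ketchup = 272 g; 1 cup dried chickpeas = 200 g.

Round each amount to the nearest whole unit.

Scaling factor: 21/12 = 7/4 = 1.75.
diced carrots: 175 g × 7/4 ÷ 128 g/cup × 16 tbsp/cup ≈ 38 tbsp
dried chickpeas: (2 tbsp + 2 tsp = 8/3 tbsp) × 7/4 ÷ 16 tbsp/cup × 200 g/cup ≈ 58 g
ketchup: (1 tbsp + 2 tsp = 5/3 tbsp) × 7/4 ÷ 16 tbsp/cup × 272 g/cup ≈ 50 g
vegetable broth: 450 mL × 7/4 ÷ 240 mL/cup ≈ 3 cup
red lentils: 6 tbsp × 7/4 ÷ 16 tbsp/cup × 192 g/cup = 126 g

diced carrots: 38 tbsp; dried chickpeas: 58 g; ketchup: 50 g; vegetable broth: 3 cup; red lentils: 126 g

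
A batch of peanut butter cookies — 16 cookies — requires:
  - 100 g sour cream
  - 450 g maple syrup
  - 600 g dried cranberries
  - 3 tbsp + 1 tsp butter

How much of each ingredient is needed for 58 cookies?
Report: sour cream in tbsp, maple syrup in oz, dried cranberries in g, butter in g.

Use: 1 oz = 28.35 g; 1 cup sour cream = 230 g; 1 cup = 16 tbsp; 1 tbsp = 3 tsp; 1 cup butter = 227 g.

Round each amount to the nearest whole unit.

Scaling factor: 58/16 = 29/8 = 3.625.
sour cream: 100 g × 29/8 ÷ 230 g/cup × 16 tbsp/cup ≈ 25 tbsp
maple syrup: 450 g × 29/8 ÷ 28.35 g/oz ≈ 58 oz
dried cranberries: 600 g × 29/8 = 2175 g
butter: (3 tbsp + 1 tsp = 10/3 tbsp) × 29/8 ÷ 16 tbsp/cup × 227 g/cup ≈ 171 g

sour cream: 25 tbsp; maple syrup: 58 oz; dried cranberries: 2175 g; butter: 171 g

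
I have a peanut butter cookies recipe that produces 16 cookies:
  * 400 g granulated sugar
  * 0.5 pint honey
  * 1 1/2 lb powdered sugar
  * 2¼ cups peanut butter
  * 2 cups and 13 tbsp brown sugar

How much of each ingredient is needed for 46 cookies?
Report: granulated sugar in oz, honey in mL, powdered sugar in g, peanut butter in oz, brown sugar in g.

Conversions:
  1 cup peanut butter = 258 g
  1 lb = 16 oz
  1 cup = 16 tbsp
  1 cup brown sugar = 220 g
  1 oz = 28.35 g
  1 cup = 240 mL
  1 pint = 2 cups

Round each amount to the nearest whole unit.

Scaling factor: 46/16 = 23/8 = 2.875.
granulated sugar: 400 g × 23/8 ÷ 28.35 g/oz ≈ 41 oz
honey: 0.5 pint × 23/8 × 2 cup/pint × 240 mL/cup = 690 mL
powdered sugar: 1.5 lb × 23/8 × 16 oz/lb × 28.35 g/oz ≈ 1956 g
peanut butter: 2.25 cup × 23/8 × 258 g/cup ÷ 28.35 g/oz ≈ 59 oz
brown sugar: (2 cup + 13 tbsp = 2.8125 cup) × 23/8 × 220 g/cup ≈ 1779 g

granulated sugar: 41 oz; honey: 690 mL; powdered sugar: 1956 g; peanut butter: 59 oz; brown sugar: 1779 g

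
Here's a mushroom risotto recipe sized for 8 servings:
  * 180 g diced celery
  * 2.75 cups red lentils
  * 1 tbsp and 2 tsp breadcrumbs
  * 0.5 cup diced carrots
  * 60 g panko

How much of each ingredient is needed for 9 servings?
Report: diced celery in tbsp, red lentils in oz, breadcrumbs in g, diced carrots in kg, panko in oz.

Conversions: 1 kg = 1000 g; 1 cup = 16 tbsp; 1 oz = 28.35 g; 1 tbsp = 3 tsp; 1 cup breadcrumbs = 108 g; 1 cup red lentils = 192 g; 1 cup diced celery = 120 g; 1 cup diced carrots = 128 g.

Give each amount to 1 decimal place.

Scaling factor: 9/8 = 1.125.
diced celery: 180 g × 9/8 ÷ 120 g/cup × 16 tbsp/cup = 27.0 tbsp
red lentils: 2.75 cup × 9/8 × 192 g/cup ÷ 28.35 g/oz ≈ 21.0 oz
breadcrumbs: (1 tbsp + 2 tsp = 5/3 tbsp) × 9/8 ÷ 16 tbsp/cup × 108 g/cup ≈ 12.7 g
diced carrots: 0.5 cup × 9/8 × 128 g/cup ÷ 1000 g/kg ≈ 0.1 kg
panko: 60 g × 9/8 ÷ 28.35 g/oz ≈ 2.4 oz

diced celery: 27.0 tbsp; red lentils: 21.0 oz; breadcrumbs: 12.7 g; diced carrots: 0.1 kg; panko: 2.4 oz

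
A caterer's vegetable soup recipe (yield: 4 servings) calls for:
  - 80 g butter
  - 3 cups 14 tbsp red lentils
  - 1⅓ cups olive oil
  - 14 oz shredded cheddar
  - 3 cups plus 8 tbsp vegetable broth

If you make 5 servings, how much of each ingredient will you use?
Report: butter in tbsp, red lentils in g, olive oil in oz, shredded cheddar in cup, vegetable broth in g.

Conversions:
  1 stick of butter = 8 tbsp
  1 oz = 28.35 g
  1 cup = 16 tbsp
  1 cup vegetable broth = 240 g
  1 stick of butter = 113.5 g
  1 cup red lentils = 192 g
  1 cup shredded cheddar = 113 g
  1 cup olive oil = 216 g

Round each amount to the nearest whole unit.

Scaling factor: 5/4 = 1.25.
butter: 80 g × 5/4 ÷ 113.5 g/stick × 8 tbsp/stick ≈ 7 tbsp
red lentils: (3 cup + 14 tbsp = 3.875 cup) × 5/4 × 192 g/cup = 930 g
olive oil: 4/3 cup × 5/4 × 216 g/cup ÷ 28.35 g/oz ≈ 13 oz
shredded cheddar: 14 oz × 5/4 × 28.35 g/oz ÷ 113 g/cup ≈ 4 cup
vegetable broth: (3 cup + 8 tbsp = 3.5 cup) × 5/4 × 240 g/cup = 1050 g

butter: 7 tbsp; red lentils: 930 g; olive oil: 13 oz; shredded cheddar: 4 cup; vegetable broth: 1050 g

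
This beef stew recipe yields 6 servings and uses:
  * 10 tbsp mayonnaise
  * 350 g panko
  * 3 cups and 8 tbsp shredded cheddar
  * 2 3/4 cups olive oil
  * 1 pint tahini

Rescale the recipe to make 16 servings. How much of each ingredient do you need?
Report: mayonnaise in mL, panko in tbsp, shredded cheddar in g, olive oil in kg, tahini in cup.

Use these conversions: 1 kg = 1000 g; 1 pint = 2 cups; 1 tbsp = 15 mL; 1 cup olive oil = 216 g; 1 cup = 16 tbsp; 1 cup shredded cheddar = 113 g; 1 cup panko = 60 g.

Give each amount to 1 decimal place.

Scaling factor: 16/6 = 8/3.
mayonnaise: 10 tbsp × 8/3 × 15 mL/tbsp = 400.0 mL
panko: 350 g × 8/3 ÷ 60 g/cup × 16 tbsp/cup ≈ 248.9 tbsp
shredded cheddar: (3 cup + 8 tbsp = 3.5 cup) × 8/3 × 113 g/cup ≈ 1054.7 g
olive oil: 2.75 cup × 8/3 × 216 g/cup ÷ 1000 g/kg ≈ 1.6 kg
tahini: 1 pint × 8/3 × 2 cup/pint ≈ 5.3 cup

mayonnaise: 400.0 mL; panko: 248.9 tbsp; shredded cheddar: 1054.7 g; olive oil: 1.6 kg; tahini: 5.3 cup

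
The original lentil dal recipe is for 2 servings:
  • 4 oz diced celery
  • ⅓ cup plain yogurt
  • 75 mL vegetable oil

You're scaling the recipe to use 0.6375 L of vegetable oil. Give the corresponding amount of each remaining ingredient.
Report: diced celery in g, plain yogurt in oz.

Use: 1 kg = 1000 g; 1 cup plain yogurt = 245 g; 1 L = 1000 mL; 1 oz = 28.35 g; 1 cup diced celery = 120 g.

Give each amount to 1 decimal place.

diced celery: 963.9 g; plain yogurt: 24.5 oz

The original recipe has 0.075 L of vegetable oil, so the scaling factor is 0.6375 ÷ 0.075 = 17/2 = 8.5.
diced celery: 4 oz × 17/2 × 28.35 g/oz = 963.9 g
plain yogurt: 1/3 cup × 17/2 × 245 g/cup ÷ 28.35 g/oz ≈ 24.5 oz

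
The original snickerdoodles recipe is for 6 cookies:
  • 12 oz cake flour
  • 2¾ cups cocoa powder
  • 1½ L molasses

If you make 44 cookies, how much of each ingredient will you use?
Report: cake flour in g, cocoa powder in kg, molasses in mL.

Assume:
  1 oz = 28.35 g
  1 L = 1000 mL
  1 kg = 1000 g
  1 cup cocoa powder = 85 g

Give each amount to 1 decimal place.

Scaling factor: 44/6 = 22/3.
cake flour: 12 oz × 22/3 × 28.35 g/oz = 2494.8 g
cocoa powder: 2.75 cup × 22/3 × 85 g/cup ÷ 1000 g/kg ≈ 1.7 kg
molasses: 1.5 L × 22/3 × 1000 mL/L = 11000.0 mL

cake flour: 2494.8 g; cocoa powder: 1.7 kg; molasses: 11000.0 mL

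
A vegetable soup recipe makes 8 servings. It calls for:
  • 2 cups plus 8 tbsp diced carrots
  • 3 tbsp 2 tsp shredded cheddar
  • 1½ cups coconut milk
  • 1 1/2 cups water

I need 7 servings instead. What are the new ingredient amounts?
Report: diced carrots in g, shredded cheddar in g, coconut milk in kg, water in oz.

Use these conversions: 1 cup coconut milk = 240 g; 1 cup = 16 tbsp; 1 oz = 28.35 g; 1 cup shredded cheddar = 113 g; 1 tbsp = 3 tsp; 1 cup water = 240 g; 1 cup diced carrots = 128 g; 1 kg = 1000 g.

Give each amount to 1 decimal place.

Scaling factor: 7/8 = 0.875.
diced carrots: (2 cup + 8 tbsp = 2.5 cup) × 7/8 × 128 g/cup = 280.0 g
shredded cheddar: (3 tbsp + 2 tsp = 11/3 tbsp) × 7/8 ÷ 16 tbsp/cup × 113 g/cup ≈ 22.7 g
coconut milk: 1.5 cup × 7/8 × 240 g/cup ÷ 1000 g/kg ≈ 0.3 kg
water: 1.5 cup × 7/8 × 240 g/cup ÷ 28.35 g/oz ≈ 11.1 oz

diced carrots: 280.0 g; shredded cheddar: 22.7 g; coconut milk: 0.3 kg; water: 11.1 oz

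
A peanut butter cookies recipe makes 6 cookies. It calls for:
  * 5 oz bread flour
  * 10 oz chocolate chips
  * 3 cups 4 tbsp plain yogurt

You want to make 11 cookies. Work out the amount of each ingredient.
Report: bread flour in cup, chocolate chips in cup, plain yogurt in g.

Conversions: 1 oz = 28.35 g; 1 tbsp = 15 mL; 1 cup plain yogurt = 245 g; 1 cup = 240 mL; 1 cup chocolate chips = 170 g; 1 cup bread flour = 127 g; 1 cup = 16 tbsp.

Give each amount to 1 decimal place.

Scaling factor: 11/6.
bread flour: 5 oz × 11/6 × 28.35 g/oz ÷ 127 g/cup ≈ 2.0 cup
chocolate chips: 10 oz × 11/6 × 28.35 g/oz ÷ 170 g/cup ≈ 3.1 cup
plain yogurt: (3 cup + 4 tbsp = 3.25 cup) × 11/6 × 245 g/cup ≈ 1459.8 g

bread flour: 2.0 cup; chocolate chips: 3.1 cup; plain yogurt: 1459.8 g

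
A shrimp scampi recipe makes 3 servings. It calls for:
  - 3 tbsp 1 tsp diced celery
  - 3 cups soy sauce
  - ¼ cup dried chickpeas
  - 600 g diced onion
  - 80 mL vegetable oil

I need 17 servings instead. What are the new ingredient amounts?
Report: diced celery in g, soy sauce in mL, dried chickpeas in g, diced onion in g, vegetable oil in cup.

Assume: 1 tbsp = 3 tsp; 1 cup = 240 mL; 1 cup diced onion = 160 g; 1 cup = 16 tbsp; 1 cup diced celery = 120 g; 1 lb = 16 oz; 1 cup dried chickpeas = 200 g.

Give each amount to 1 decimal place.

Scaling factor: 17/3.
diced celery: (3 tbsp + 1 tsp = 10/3 tbsp) × 17/3 ÷ 16 tbsp/cup × 120 g/cup ≈ 141.7 g
soy sauce: 3 cup × 17/3 × 240 mL/cup = 4080.0 mL
dried chickpeas: 0.25 cup × 17/3 × 200 g/cup ≈ 283.3 g
diced onion: 600 g × 17/3 = 3400.0 g
vegetable oil: 80 mL × 17/3 ÷ 240 mL/cup ≈ 1.9 cup

diced celery: 141.7 g; soy sauce: 4080.0 mL; dried chickpeas: 283.3 g; diced onion: 3400.0 g; vegetable oil: 1.9 cup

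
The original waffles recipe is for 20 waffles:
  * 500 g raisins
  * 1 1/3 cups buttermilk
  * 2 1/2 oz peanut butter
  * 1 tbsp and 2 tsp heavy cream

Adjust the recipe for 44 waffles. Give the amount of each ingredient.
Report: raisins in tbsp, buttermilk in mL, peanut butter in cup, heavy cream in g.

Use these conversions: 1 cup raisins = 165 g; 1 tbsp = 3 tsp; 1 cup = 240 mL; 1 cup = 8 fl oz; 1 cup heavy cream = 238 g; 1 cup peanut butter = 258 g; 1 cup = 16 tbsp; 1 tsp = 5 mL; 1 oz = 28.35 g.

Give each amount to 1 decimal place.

Scaling factor: 44/20 = 11/5 = 2.2.
raisins: 500 g × 11/5 ÷ 165 g/cup × 16 tbsp/cup ≈ 106.7 tbsp
buttermilk: 4/3 cup × 11/5 × 240 mL/cup = 704.0 mL
peanut butter: 2.5 oz × 11/5 × 28.35 g/oz ÷ 258 g/cup ≈ 0.6 cup
heavy cream: (1 tbsp + 2 tsp = 5/3 tbsp) × 11/5 ÷ 16 tbsp/cup × 238 g/cup ≈ 54.5 g

raisins: 106.7 tbsp; buttermilk: 704.0 mL; peanut butter: 0.6 cup; heavy cream: 54.5 g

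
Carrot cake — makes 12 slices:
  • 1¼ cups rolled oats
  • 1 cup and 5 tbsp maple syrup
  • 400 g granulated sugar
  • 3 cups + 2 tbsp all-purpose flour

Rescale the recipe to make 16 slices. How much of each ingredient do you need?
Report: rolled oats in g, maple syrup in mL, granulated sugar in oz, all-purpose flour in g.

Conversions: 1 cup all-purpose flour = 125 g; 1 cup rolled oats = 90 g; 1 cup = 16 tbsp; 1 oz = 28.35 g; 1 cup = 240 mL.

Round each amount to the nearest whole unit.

Scaling factor: 16/12 = 4/3.
rolled oats: 1.25 cup × 4/3 × 90 g/cup = 150 g
maple syrup: (1 cup + 5 tbsp = 1.3125 cup) × 4/3 × 240 mL/cup = 420 mL
granulated sugar: 400 g × 4/3 ÷ 28.35 g/oz ≈ 19 oz
all-purpose flour: (3 cup + 2 tbsp = 3.125 cup) × 4/3 × 125 g/cup ≈ 521 g

rolled oats: 150 g; maple syrup: 420 mL; granulated sugar: 19 oz; all-purpose flour: 521 g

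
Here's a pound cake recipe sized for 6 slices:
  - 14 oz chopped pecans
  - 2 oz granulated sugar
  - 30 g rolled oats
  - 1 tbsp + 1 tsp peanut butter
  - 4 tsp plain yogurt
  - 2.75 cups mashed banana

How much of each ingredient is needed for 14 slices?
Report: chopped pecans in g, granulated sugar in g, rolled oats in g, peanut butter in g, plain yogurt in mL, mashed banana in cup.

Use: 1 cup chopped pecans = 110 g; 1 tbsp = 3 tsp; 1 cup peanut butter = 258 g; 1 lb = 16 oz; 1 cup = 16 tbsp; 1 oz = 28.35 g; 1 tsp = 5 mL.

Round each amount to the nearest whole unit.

chopped pecans: 926 g; granulated sugar: 132 g; rolled oats: 70 g; peanut butter: 50 g; plain yogurt: 47 mL; mashed banana: 6 cup

Scaling factor: 14/6 = 7/3.
chopped pecans: 14 oz × 7/3 × 28.35 g/oz ≈ 926 g
granulated sugar: 2 oz × 7/3 × 28.35 g/oz ≈ 132 g
rolled oats: 30 g × 7/3 = 70 g
peanut butter: (1 tbsp + 1 tsp = 4/3 tbsp) × 7/3 ÷ 16 tbsp/cup × 258 g/cup ≈ 50 g
plain yogurt: 4 tsp × 7/3 × 5 mL/tsp ≈ 47 mL
mashed banana: 2.75 cup × 7/3 ≈ 6 cup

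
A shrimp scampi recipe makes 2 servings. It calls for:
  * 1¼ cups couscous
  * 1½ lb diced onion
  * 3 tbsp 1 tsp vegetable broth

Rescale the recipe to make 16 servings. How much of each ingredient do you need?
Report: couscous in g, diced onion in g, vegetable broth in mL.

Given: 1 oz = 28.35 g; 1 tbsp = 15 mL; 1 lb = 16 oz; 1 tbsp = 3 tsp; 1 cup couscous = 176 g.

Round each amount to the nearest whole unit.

couscous: 1760 g; diced onion: 5443 g; vegetable broth: 400 mL

Scaling factor: 16/2 = 8.
couscous: 1.25 cup × 8 × 176 g/cup = 1760 g
diced onion: 1.5 lb × 8 × 16 oz/lb × 28.35 g/oz ≈ 5443 g
vegetable broth: (3 tbsp + 1 tsp = 10/3 tbsp) × 8 × 15 mL/tbsp = 400 mL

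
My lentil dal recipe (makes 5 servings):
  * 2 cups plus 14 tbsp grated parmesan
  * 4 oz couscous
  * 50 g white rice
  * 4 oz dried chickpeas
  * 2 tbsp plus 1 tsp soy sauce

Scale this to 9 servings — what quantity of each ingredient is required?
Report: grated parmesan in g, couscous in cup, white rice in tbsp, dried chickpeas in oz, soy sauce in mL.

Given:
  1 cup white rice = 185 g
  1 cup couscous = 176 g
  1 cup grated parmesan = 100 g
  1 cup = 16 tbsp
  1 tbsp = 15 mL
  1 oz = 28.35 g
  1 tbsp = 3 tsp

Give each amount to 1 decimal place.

Scaling factor: 9/5 = 1.8.
grated parmesan: (2 cup + 14 tbsp = 2.875 cup) × 9/5 × 100 g/cup = 517.5 g
couscous: 4 oz × 9/5 × 28.35 g/oz ÷ 176 g/cup ≈ 1.2 cup
white rice: 50 g × 9/5 ÷ 185 g/cup × 16 tbsp/cup ≈ 7.8 tbsp
dried chickpeas: 4 oz × 9/5 = 7.2 oz
soy sauce: (2 tbsp + 1 tsp = 7/3 tbsp) × 9/5 × 15 mL/tbsp = 63.0 mL

grated parmesan: 517.5 g; couscous: 1.2 cup; white rice: 7.8 tbsp; dried chickpeas: 7.2 oz; soy sauce: 63.0 mL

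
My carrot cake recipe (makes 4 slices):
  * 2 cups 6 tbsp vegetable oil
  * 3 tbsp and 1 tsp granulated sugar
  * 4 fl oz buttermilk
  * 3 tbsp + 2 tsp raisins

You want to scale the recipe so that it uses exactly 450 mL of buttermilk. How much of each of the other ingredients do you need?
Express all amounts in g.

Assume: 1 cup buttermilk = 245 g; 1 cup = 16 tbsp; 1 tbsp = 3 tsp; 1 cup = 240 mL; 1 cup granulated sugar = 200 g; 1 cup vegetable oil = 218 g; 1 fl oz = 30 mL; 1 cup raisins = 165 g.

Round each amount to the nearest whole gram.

vegetable oil: 1942 g; granulated sugar: 156 g; raisins: 142 g

The original recipe has 120 mL of buttermilk, so the scaling factor is 450 ÷ 120 = 15/4 = 3.75.
vegetable oil: (2 cup + 6 tbsp = 2.375 cup) × 15/4 × 218 g/cup ≈ 1942 g
granulated sugar: (3 tbsp + 1 tsp = 10/3 tbsp) × 15/4 ÷ 16 tbsp/cup × 200 g/cup ≈ 156 g
raisins: (3 tbsp + 2 tsp = 11/3 tbsp) × 15/4 ÷ 16 tbsp/cup × 165 g/cup ≈ 142 g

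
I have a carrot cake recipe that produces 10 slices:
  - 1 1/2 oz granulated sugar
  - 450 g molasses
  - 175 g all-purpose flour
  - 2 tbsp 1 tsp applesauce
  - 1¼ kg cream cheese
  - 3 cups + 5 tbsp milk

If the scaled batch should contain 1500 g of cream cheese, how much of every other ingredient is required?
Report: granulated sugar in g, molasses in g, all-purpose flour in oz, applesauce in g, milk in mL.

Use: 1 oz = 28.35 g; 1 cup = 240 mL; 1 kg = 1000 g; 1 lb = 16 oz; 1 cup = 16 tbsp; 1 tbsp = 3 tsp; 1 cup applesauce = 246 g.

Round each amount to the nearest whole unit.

granulated sugar: 51 g; molasses: 540 g; all-purpose flour: 7 oz; applesauce: 43 g; milk: 954 mL

The original recipe has 1250 g of cream cheese, so the scaling factor is 1500 ÷ 1250 = 6/5 = 1.2.
granulated sugar: 1.5 oz × 6/5 × 28.35 g/oz ≈ 51 g
molasses: 450 g × 6/5 = 540 g
all-purpose flour: 175 g × 6/5 ÷ 28.35 g/oz ≈ 7 oz
applesauce: (2 tbsp + 1 tsp = 7/3 tbsp) × 6/5 ÷ 16 tbsp/cup × 246 g/cup ≈ 43 g
milk: (3 cup + 5 tbsp = 3.3125 cup) × 6/5 × 240 mL/cup = 954 mL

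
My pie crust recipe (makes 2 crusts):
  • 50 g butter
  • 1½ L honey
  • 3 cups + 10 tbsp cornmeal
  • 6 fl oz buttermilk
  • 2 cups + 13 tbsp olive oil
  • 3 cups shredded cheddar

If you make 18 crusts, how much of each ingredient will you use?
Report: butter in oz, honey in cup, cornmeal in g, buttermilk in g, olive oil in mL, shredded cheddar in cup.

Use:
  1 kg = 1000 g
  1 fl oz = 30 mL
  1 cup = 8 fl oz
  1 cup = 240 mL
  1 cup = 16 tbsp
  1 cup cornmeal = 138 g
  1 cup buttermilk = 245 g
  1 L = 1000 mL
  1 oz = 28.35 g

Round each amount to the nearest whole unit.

Scaling factor: 18/2 = 9.
butter: 50 g × 9 ÷ 28.35 g/oz ≈ 16 oz
honey: 1.5 L × 9 × 1000 mL/L ÷ 240 mL/cup ≈ 56 cup
cornmeal: (3 cup + 10 tbsp = 3.625 cup) × 9 × 138 g/cup ≈ 4502 g
buttermilk: 6 fl oz × 9 ÷ 8 fl oz/cup × 245 g/cup ≈ 1654 g
olive oil: (2 cup + 13 tbsp = 2.8125 cup) × 9 × 240 mL/cup = 6075 mL
shredded cheddar: 3 cup × 9 = 27 cup

butter: 16 oz; honey: 56 cup; cornmeal: 4502 g; buttermilk: 1654 g; olive oil: 6075 mL; shredded cheddar: 27 cup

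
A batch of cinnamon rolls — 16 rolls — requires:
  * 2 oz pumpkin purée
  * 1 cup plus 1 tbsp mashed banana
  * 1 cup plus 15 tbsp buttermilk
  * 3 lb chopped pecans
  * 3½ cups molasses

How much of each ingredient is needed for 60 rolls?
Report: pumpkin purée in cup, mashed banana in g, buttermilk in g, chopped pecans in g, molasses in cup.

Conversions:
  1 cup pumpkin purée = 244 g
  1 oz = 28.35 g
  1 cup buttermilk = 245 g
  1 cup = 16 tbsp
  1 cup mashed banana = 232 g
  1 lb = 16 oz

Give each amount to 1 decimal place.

pumpkin purée: 0.9 cup; mashed banana: 924.4 g; buttermilk: 1780.1 g; chopped pecans: 5103.0 g; molasses: 13.1 cup

Scaling factor: 60/16 = 15/4 = 3.75.
pumpkin purée: 2 oz × 15/4 × 28.35 g/oz ÷ 244 g/cup ≈ 0.9 cup
mashed banana: (1 cup + 1 tbsp = 1.0625 cup) × 15/4 × 232 g/cup ≈ 924.4 g
buttermilk: (1 cup + 15 tbsp = 1.9375 cup) × 15/4 × 245 g/cup ≈ 1780.1 g
chopped pecans: 3 lb × 15/4 × 16 oz/lb × 28.35 g/oz = 5103.0 g
molasses: 3.5 cup × 15/4 ≈ 13.1 cup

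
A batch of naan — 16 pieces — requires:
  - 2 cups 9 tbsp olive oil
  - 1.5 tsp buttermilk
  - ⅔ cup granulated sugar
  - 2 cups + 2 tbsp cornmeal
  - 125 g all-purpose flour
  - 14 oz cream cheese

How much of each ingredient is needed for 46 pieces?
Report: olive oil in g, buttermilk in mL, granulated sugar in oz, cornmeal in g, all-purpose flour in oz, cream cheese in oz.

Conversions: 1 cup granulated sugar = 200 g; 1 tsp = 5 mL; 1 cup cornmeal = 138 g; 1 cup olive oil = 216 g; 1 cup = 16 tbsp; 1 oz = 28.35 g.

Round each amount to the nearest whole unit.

olive oil: 1591 g; buttermilk: 22 mL; granulated sugar: 14 oz; cornmeal: 843 g; all-purpose flour: 13 oz; cream cheese: 40 oz

Scaling factor: 46/16 = 23/8 = 2.875.
olive oil: (2 cup + 9 tbsp = 2.5625 cup) × 23/8 × 216 g/cup ≈ 1591 g
buttermilk: 1.5 tsp × 23/8 × 5 mL/tsp ≈ 22 mL
granulated sugar: 2/3 cup × 23/8 × 200 g/cup ÷ 28.35 g/oz ≈ 14 oz
cornmeal: (2 cup + 2 tbsp = 2.125 cup) × 23/8 × 138 g/cup ≈ 843 g
all-purpose flour: 125 g × 23/8 ÷ 28.35 g/oz ≈ 13 oz
cream cheese: 14 oz × 23/8 ≈ 40 oz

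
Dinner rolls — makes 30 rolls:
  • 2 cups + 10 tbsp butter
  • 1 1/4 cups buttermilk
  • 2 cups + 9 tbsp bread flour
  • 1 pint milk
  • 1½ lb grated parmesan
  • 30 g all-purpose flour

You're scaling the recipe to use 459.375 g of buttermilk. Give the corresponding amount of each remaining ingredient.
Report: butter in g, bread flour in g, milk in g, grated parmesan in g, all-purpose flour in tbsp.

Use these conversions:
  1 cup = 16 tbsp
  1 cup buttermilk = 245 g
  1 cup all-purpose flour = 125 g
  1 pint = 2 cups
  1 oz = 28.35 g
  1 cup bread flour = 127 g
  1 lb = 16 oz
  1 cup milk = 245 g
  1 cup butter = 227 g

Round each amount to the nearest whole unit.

The original recipe has 306.25 g of buttermilk, so the scaling factor is 459.375 ÷ 306.25 = 3/2 = 1.5.
butter: (2 cup + 10 tbsp = 2.625 cup) × 3/2 × 227 g/cup ≈ 894 g
bread flour: (2 cup + 9 tbsp = 2.5625 cup) × 3/2 × 127 g/cup ≈ 488 g
milk: 1 pint × 3/2 × 2 cup/pint × 245 g/cup = 735 g
grated parmesan: 1.5 lb × 3/2 × 16 oz/lb × 28.35 g/oz ≈ 1021 g
all-purpose flour: 30 g × 3/2 ÷ 125 g/cup × 16 tbsp/cup ≈ 6 tbsp

butter: 894 g; bread flour: 488 g; milk: 735 g; grated parmesan: 1021 g; all-purpose flour: 6 tbsp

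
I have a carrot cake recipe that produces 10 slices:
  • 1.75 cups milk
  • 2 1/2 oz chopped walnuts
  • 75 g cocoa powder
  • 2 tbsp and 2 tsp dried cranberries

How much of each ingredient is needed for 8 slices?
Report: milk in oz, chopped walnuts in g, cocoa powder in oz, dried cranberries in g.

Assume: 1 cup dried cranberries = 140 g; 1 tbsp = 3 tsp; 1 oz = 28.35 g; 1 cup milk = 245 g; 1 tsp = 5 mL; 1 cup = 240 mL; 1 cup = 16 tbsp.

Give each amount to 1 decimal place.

Scaling factor: 8/10 = 4/5 = 0.8.
milk: 1.75 cup × 4/5 × 245 g/cup ÷ 28.35 g/oz ≈ 12.1 oz
chopped walnuts: 2.5 oz × 4/5 × 28.35 g/oz = 56.7 g
cocoa powder: 75 g × 4/5 ÷ 28.35 g/oz ≈ 2.1 oz
dried cranberries: (2 tbsp + 2 tsp = 8/3 tbsp) × 4/5 ÷ 16 tbsp/cup × 140 g/cup ≈ 18.7 g

milk: 12.1 oz; chopped walnuts: 56.7 g; cocoa powder: 2.1 oz; dried cranberries: 18.7 g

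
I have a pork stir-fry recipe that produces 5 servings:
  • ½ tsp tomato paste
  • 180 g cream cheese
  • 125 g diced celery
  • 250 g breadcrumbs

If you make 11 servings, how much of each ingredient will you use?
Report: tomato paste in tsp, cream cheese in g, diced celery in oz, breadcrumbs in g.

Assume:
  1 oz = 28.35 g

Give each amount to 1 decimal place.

tomato paste: 1.1 tsp; cream cheese: 396.0 g; diced celery: 9.7 oz; breadcrumbs: 550.0 g

Scaling factor: 11/5 = 2.2.
tomato paste: 0.5 tsp × 11/5 = 1.1 tsp
cream cheese: 180 g × 11/5 = 396.0 g
diced celery: 125 g × 11/5 ÷ 28.35 g/oz ≈ 9.7 oz
breadcrumbs: 250 g × 11/5 = 550.0 g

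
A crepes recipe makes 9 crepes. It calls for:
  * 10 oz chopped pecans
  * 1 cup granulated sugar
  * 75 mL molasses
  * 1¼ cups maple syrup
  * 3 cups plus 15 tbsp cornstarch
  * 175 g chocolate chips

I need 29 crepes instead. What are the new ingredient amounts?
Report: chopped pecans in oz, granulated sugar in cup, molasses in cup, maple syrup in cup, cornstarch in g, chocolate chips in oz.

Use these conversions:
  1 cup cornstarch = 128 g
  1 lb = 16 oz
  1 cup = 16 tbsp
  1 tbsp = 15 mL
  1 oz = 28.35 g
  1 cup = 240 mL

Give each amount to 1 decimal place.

Scaling factor: 29/9.
chopped pecans: 10 oz × 29/9 ≈ 32.2 oz
granulated sugar: 1 cup × 29/9 ≈ 3.2 cup
molasses: 75 mL × 29/9 ÷ 240 mL/cup ≈ 1.0 cup
maple syrup: 1.25 cup × 29/9 ≈ 4.0 cup
cornstarch: (3 cup + 15 tbsp = 3.9375 cup) × 29/9 × 128 g/cup = 1624.0 g
chocolate chips: 175 g × 29/9 ÷ 28.35 g/oz ≈ 19.9 oz

chopped pecans: 32.2 oz; granulated sugar: 3.2 cup; molasses: 1.0 cup; maple syrup: 4.0 cup; cornstarch: 1624.0 g; chocolate chips: 19.9 oz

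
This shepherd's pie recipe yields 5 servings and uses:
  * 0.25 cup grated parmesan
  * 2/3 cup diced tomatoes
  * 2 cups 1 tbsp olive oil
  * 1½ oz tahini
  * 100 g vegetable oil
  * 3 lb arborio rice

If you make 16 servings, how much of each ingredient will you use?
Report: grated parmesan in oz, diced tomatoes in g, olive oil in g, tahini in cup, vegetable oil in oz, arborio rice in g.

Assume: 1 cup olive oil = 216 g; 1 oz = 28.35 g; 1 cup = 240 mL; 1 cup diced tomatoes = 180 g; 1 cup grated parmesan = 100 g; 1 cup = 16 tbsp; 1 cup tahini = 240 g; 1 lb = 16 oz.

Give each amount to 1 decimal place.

Scaling factor: 16/5 = 3.2.
grated parmesan: 0.25 cup × 16/5 × 100 g/cup ÷ 28.35 g/oz ≈ 2.8 oz
diced tomatoes: 2/3 cup × 16/5 × 180 g/cup = 384.0 g
olive oil: (2 cup + 1 tbsp = 2.0625 cup) × 16/5 × 216 g/cup = 1425.6 g
tahini: 1.5 oz × 16/5 × 28.35 g/oz ÷ 240 g/cup ≈ 0.6 cup
vegetable oil: 100 g × 16/5 ÷ 28.35 g/oz ≈ 11.3 oz
arborio rice: 3 lb × 16/5 × 16 oz/lb × 28.35 g/oz ≈ 4354.6 g

grated parmesan: 2.8 oz; diced tomatoes: 384.0 g; olive oil: 1425.6 g; tahini: 0.6 cup; vegetable oil: 11.3 oz; arborio rice: 4354.6 g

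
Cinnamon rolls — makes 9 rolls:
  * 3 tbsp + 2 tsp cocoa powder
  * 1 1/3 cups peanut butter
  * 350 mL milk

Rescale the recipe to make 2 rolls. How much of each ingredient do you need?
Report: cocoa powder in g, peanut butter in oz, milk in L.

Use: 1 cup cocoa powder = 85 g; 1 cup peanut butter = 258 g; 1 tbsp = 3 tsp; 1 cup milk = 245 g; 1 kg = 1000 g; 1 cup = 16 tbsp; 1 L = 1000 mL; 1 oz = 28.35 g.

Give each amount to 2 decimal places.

cocoa powder: 4.33 g; peanut butter: 2.70 oz; milk: 0.08 L

Scaling factor: 2/9.
cocoa powder: (3 tbsp + 2 tsp = 11/3 tbsp) × 2/9 ÷ 16 tbsp/cup × 85 g/cup ≈ 4.33 g
peanut butter: 4/3 cup × 2/9 × 258 g/cup ÷ 28.35 g/oz ≈ 2.70 oz
milk: 350 mL × 2/9 ÷ 1000 mL/L ≈ 0.08 L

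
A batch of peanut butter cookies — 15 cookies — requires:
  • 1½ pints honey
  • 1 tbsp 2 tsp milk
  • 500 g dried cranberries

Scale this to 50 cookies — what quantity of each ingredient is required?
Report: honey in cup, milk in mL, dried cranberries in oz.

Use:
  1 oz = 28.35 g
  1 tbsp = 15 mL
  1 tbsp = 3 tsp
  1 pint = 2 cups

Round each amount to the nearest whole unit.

honey: 10 cup; milk: 83 mL; dried cranberries: 59 oz

Scaling factor: 50/15 = 10/3.
honey: 1.5 pint × 10/3 × 2 cup/pint = 10 cup
milk: (1 tbsp + 2 tsp = 5/3 tbsp) × 10/3 × 15 mL/tbsp ≈ 83 mL
dried cranberries: 500 g × 10/3 ÷ 28.35 g/oz ≈ 59 oz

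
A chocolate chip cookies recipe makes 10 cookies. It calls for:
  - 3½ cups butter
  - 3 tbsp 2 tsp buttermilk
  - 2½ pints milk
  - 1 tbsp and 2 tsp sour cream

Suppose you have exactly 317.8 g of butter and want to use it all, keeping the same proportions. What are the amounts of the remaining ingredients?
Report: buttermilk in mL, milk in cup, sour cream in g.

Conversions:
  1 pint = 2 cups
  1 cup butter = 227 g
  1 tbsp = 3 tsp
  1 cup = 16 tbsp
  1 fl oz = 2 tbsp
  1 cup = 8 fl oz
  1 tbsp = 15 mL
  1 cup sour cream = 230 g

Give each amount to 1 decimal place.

The original recipe has 794.5 g of butter, so the scaling factor is 317.8 ÷ 794.5 = 2/5 = 0.4.
buttermilk: (3 tbsp + 2 tsp = 11/3 tbsp) × 2/5 × 15 mL/tbsp = 22.0 mL
milk: 2.5 pint × 2/5 × 2 cup/pint = 2.0 cup
sour cream: (1 tbsp + 2 tsp = 5/3 tbsp) × 2/5 ÷ 16 tbsp/cup × 230 g/cup ≈ 9.6 g

buttermilk: 22.0 mL; milk: 2.0 cup; sour cream: 9.6 g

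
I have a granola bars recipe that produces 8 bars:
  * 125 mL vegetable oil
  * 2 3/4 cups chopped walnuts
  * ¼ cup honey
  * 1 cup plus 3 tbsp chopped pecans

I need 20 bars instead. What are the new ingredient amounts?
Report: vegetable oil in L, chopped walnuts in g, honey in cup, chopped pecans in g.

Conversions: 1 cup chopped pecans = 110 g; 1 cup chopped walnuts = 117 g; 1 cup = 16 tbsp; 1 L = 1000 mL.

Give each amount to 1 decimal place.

vegetable oil: 0.3 L; chopped walnuts: 804.4 g; honey: 0.6 cup; chopped pecans: 326.6 g

Scaling factor: 20/8 = 5/2 = 2.5.
vegetable oil: 125 mL × 5/2 ÷ 1000 mL/L ≈ 0.3 L
chopped walnuts: 2.75 cup × 5/2 × 117 g/cup ≈ 804.4 g
honey: 0.25 cup × 5/2 ≈ 0.6 cup
chopped pecans: (1 cup + 3 tbsp = 1.1875 cup) × 5/2 × 110 g/cup ≈ 326.6 g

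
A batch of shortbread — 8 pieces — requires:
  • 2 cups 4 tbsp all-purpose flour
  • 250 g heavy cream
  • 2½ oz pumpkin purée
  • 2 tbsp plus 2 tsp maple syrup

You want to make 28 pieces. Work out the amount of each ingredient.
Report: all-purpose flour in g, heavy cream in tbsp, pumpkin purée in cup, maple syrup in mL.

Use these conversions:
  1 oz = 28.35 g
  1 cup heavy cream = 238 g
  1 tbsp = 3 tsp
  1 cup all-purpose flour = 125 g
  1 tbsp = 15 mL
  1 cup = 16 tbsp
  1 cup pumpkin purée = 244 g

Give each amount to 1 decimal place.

Scaling factor: 28/8 = 7/2 = 3.5.
all-purpose flour: (2 cup + 4 tbsp = 2.25 cup) × 7/2 × 125 g/cup ≈ 984.4 g
heavy cream: 250 g × 7/2 ÷ 238 g/cup × 16 tbsp/cup ≈ 58.8 tbsp
pumpkin purée: 2.5 oz × 7/2 × 28.35 g/oz ÷ 244 g/cup ≈ 1.0 cup
maple syrup: (2 tbsp + 2 tsp = 8/3 tbsp) × 7/2 × 15 mL/tbsp = 140.0 mL

all-purpose flour: 984.4 g; heavy cream: 58.8 tbsp; pumpkin purée: 1.0 cup; maple syrup: 140.0 mL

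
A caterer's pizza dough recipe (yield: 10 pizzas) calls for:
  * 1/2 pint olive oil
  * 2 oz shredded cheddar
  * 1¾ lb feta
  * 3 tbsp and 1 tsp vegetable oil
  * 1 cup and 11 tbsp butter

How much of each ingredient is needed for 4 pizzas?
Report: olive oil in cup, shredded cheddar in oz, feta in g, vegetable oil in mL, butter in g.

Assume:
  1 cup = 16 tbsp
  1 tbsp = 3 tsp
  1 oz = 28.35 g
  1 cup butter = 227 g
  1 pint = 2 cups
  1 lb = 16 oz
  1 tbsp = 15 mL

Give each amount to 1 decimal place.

Scaling factor: 4/10 = 2/5 = 0.4.
olive oil: 0.5 pint × 2/5 × 2 cup/pint = 0.4 cup
shredded cheddar: 2 oz × 2/5 = 0.8 oz
feta: 1.75 lb × 2/5 × 16 oz/lb × 28.35 g/oz ≈ 317.5 g
vegetable oil: (3 tbsp + 1 tsp = 10/3 tbsp) × 2/5 × 15 mL/tbsp = 20.0 mL
butter: (1 cup + 11 tbsp = 1.6875 cup) × 2/5 × 227 g/cup ≈ 153.2 g

olive oil: 0.4 cup; shredded cheddar: 0.8 oz; feta: 317.5 g; vegetable oil: 20.0 mL; butter: 153.2 g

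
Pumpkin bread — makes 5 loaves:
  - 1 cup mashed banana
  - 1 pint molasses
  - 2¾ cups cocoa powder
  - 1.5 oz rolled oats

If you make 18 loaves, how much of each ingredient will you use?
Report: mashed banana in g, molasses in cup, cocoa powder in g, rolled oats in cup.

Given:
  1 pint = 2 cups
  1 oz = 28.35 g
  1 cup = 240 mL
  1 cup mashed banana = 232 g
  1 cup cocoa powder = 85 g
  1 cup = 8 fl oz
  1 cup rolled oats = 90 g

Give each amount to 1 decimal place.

mashed banana: 835.2 g; molasses: 7.2 cup; cocoa powder: 841.5 g; rolled oats: 1.7 cup

Scaling factor: 18/5 = 3.6.
mashed banana: 1 cup × 18/5 × 232 g/cup = 835.2 g
molasses: 1 pint × 18/5 × 2 cup/pint = 7.2 cup
cocoa powder: 2.75 cup × 18/5 × 85 g/cup = 841.5 g
rolled oats: 1.5 oz × 18/5 × 28.35 g/oz ÷ 90 g/cup ≈ 1.7 cup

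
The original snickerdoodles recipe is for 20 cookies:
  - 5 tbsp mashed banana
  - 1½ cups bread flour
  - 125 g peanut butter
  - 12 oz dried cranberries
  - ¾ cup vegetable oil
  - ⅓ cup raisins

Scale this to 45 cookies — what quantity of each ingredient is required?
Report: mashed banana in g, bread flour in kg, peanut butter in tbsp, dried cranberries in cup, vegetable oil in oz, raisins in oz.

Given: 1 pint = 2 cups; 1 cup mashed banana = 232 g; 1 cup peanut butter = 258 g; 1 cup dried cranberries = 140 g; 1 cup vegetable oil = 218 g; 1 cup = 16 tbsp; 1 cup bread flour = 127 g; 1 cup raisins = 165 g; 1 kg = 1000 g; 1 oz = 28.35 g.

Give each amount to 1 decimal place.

mashed banana: 163.1 g; bread flour: 0.4 kg; peanut butter: 17.4 tbsp; dried cranberries: 5.5 cup; vegetable oil: 13.0 oz; raisins: 4.4 oz

Scaling factor: 45/20 = 9/4 = 2.25.
mashed banana: 5 tbsp × 9/4 ÷ 16 tbsp/cup × 232 g/cup ≈ 163.1 g
bread flour: 1.5 cup × 9/4 × 127 g/cup ÷ 1000 g/kg ≈ 0.4 kg
peanut butter: 125 g × 9/4 ÷ 258 g/cup × 16 tbsp/cup ≈ 17.4 tbsp
dried cranberries: 12 oz × 9/4 × 28.35 g/oz ÷ 140 g/cup ≈ 5.5 cup
vegetable oil: 0.75 cup × 9/4 × 218 g/cup ÷ 28.35 g/oz ≈ 13.0 oz
raisins: 1/3 cup × 9/4 × 165 g/cup ÷ 28.35 g/oz ≈ 4.4 oz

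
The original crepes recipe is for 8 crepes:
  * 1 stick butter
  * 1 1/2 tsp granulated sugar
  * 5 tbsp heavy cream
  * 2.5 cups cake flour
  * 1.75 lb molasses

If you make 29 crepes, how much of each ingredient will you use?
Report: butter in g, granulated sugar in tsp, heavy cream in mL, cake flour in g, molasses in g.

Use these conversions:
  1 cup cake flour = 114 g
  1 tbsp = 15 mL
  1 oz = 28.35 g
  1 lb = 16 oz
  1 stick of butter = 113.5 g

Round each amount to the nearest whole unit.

Scaling factor: 29/8 = 3.625.
butter: 1 stick × 29/8 × 113.5 g/stick ≈ 411 g
granulated sugar: 1.5 tsp × 29/8 ≈ 5 tsp
heavy cream: 5 tbsp × 29/8 × 15 mL/tbsp ≈ 272 mL
cake flour: 2.5 cup × 29/8 × 114 g/cup ≈ 1033 g
molasses: 1.75 lb × 29/8 × 16 oz/lb × 28.35 g/oz ≈ 2878 g

butter: 411 g; granulated sugar: 5 tsp; heavy cream: 272 mL; cake flour: 1033 g; molasses: 2878 g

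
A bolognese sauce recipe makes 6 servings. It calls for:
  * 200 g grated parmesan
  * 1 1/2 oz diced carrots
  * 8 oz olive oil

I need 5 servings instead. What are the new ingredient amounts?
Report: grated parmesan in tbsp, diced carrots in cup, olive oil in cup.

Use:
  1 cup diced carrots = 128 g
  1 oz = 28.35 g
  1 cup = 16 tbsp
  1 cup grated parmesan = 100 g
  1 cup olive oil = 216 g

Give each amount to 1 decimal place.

grated parmesan: 26.7 tbsp; diced carrots: 0.3 cup; olive oil: 0.9 cup

Scaling factor: 5/6.
grated parmesan: 200 g × 5/6 ÷ 100 g/cup × 16 tbsp/cup ≈ 26.7 tbsp
diced carrots: 1.5 oz × 5/6 × 28.35 g/oz ÷ 128 g/cup ≈ 0.3 cup
olive oil: 8 oz × 5/6 × 28.35 g/oz ÷ 216 g/cup ≈ 0.9 cup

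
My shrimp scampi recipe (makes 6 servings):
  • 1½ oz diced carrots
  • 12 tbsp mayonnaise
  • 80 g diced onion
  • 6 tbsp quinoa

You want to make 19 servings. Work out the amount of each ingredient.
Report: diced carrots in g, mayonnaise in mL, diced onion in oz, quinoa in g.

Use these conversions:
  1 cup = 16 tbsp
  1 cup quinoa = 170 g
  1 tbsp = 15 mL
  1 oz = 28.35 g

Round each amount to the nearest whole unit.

diced carrots: 135 g; mayonnaise: 570 mL; diced onion: 9 oz; quinoa: 202 g

Scaling factor: 19/6.
diced carrots: 1.5 oz × 19/6 × 28.35 g/oz ≈ 135 g
mayonnaise: 12 tbsp × 19/6 × 15 mL/tbsp = 570 mL
diced onion: 80 g × 19/6 ÷ 28.35 g/oz ≈ 9 oz
quinoa: 6 tbsp × 19/6 ÷ 16 tbsp/cup × 170 g/cup ≈ 202 g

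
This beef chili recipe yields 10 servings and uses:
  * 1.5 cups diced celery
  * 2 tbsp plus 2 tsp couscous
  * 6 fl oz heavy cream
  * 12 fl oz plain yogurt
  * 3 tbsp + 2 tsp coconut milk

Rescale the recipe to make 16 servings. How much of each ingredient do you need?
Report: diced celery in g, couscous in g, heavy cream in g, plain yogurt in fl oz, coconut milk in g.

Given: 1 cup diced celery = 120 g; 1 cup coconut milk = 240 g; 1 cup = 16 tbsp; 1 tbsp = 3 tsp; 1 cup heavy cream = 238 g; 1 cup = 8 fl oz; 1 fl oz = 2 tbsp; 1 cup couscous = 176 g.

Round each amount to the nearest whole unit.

diced celery: 288 g; couscous: 47 g; heavy cream: 286 g; plain yogurt: 19 fl oz; coconut milk: 88 g

Scaling factor: 16/10 = 8/5 = 1.6.
diced celery: 1.5 cup × 8/5 × 120 g/cup = 288 g
couscous: (2 tbsp + 2 tsp = 8/3 tbsp) × 8/5 ÷ 16 tbsp/cup × 176 g/cup ≈ 47 g
heavy cream: 6 fl oz × 8/5 ÷ 8 fl oz/cup × 238 g/cup ≈ 286 g
plain yogurt: 12 fl oz × 8/5 ≈ 19 fl oz
coconut milk: (3 tbsp + 2 tsp = 11/3 tbsp) × 8/5 ÷ 16 tbsp/cup × 240 g/cup = 88 g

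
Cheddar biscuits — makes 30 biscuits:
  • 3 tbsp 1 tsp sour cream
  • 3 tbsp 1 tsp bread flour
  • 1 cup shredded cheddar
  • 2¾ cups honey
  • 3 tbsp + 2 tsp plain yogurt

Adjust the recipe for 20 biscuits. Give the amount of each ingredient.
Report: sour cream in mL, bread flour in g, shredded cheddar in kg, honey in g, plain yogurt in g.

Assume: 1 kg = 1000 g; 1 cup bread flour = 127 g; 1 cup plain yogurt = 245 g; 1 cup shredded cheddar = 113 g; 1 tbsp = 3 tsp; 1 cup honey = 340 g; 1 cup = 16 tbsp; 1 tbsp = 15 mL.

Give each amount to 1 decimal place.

sour cream: 33.3 mL; bread flour: 17.6 g; shredded cheddar: 0.1 kg; honey: 623.3 g; plain yogurt: 37.4 g

Scaling factor: 20/30 = 2/3.
sour cream: (3 tbsp + 1 tsp = 10/3 tbsp) × 2/3 × 15 mL/tbsp ≈ 33.3 mL
bread flour: (3 tbsp + 1 tsp = 10/3 tbsp) × 2/3 ÷ 16 tbsp/cup × 127 g/cup ≈ 17.6 g
shredded cheddar: 1 cup × 2/3 × 113 g/cup ÷ 1000 g/kg ≈ 0.1 kg
honey: 2.75 cup × 2/3 × 340 g/cup ≈ 623.3 g
plain yogurt: (3 tbsp + 2 tsp = 11/3 tbsp) × 2/3 ÷ 16 tbsp/cup × 245 g/cup ≈ 37.4 g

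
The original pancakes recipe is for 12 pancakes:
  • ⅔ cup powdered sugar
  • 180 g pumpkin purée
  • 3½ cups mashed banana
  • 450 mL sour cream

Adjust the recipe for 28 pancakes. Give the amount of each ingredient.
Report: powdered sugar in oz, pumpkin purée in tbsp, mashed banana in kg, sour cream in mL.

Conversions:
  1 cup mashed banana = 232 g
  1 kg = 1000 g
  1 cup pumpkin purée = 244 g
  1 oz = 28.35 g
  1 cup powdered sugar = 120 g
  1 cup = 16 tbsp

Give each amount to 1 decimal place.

Scaling factor: 28/12 = 7/3.
powdered sugar: 2/3 cup × 7/3 × 120 g/cup ÷ 28.35 g/oz ≈ 6.6 oz
pumpkin purée: 180 g × 7/3 ÷ 244 g/cup × 16 tbsp/cup ≈ 27.5 tbsp
mashed banana: 3.5 cup × 7/3 × 232 g/cup ÷ 1000 g/kg ≈ 1.9 kg
sour cream: 450 mL × 7/3 = 1050.0 mL

powdered sugar: 6.6 oz; pumpkin purée: 27.5 tbsp; mashed banana: 1.9 kg; sour cream: 1050.0 mL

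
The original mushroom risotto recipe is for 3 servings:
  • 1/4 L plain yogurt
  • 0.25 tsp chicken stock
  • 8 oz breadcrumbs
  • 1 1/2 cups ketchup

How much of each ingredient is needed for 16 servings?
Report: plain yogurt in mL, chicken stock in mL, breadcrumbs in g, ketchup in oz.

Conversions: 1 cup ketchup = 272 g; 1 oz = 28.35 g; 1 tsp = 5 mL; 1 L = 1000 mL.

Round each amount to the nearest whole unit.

plain yogurt: 1333 mL; chicken stock: 7 mL; breadcrumbs: 1210 g; ketchup: 77 oz

Scaling factor: 16/3.
plain yogurt: 0.25 L × 16/3 × 1000 mL/L ≈ 1333 mL
chicken stock: 0.25 tsp × 16/3 × 5 mL/tsp ≈ 7 mL
breadcrumbs: 8 oz × 16/3 × 28.35 g/oz ≈ 1210 g
ketchup: 1.5 cup × 16/3 × 272 g/cup ÷ 28.35 g/oz ≈ 77 oz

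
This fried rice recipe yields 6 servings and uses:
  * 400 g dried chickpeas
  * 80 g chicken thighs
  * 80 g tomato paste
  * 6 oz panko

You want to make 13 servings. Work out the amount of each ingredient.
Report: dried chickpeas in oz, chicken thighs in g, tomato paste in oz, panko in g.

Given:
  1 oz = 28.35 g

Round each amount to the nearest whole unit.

Scaling factor: 13/6.
dried chickpeas: 400 g × 13/6 ÷ 28.35 g/oz ≈ 31 oz
chicken thighs: 80 g × 13/6 ≈ 173 g
tomato paste: 80 g × 13/6 ÷ 28.35 g/oz ≈ 6 oz
panko: 6 oz × 13/6 × 28.35 g/oz ≈ 369 g

dried chickpeas: 31 oz; chicken thighs: 173 g; tomato paste: 6 oz; panko: 369 g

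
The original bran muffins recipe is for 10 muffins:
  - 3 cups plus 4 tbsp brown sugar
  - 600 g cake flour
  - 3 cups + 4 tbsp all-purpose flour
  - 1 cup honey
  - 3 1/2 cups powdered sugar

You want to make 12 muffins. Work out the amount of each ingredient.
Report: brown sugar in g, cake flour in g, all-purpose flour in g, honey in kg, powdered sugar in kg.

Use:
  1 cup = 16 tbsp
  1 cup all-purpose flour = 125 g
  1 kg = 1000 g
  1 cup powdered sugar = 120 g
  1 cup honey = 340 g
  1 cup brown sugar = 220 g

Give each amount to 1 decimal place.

Scaling factor: 12/10 = 6/5 = 1.2.
brown sugar: (3 cup + 4 tbsp = 3.25 cup) × 6/5 × 220 g/cup = 858.0 g
cake flour: 600 g × 6/5 = 720.0 g
all-purpose flour: (3 cup + 4 tbsp = 3.25 cup) × 6/5 × 125 g/cup = 487.5 g
honey: 1 cup × 6/5 × 340 g/cup ÷ 1000 g/kg ≈ 0.4 kg
powdered sugar: 3.5 cup × 6/5 × 120 g/cup ÷ 1000 g/kg ≈ 0.5 kg

brown sugar: 858.0 g; cake flour: 720.0 g; all-purpose flour: 487.5 g; honey: 0.4 kg; powdered sugar: 0.5 kg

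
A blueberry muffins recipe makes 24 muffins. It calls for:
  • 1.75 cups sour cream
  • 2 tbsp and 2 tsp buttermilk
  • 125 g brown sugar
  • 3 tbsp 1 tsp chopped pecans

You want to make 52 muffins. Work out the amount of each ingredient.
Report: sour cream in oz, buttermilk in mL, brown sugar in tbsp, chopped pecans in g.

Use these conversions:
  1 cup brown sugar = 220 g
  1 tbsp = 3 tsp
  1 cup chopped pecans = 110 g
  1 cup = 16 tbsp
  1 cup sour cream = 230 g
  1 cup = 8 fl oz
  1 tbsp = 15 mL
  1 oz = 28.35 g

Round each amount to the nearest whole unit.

Scaling factor: 52/24 = 13/6.
sour cream: 1.75 cup × 13/6 × 230 g/cup ÷ 28.35 g/oz ≈ 31 oz
buttermilk: (2 tbsp + 2 tsp = 8/3 tbsp) × 13/6 × 15 mL/tbsp ≈ 87 mL
brown sugar: 125 g × 13/6 ÷ 220 g/cup × 16 tbsp/cup ≈ 20 tbsp
chopped pecans: (3 tbsp + 1 tsp = 10/3 tbsp) × 13/6 ÷ 16 tbsp/cup × 110 g/cup ≈ 50 g

sour cream: 31 oz; buttermilk: 87 mL; brown sugar: 20 tbsp; chopped pecans: 50 g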